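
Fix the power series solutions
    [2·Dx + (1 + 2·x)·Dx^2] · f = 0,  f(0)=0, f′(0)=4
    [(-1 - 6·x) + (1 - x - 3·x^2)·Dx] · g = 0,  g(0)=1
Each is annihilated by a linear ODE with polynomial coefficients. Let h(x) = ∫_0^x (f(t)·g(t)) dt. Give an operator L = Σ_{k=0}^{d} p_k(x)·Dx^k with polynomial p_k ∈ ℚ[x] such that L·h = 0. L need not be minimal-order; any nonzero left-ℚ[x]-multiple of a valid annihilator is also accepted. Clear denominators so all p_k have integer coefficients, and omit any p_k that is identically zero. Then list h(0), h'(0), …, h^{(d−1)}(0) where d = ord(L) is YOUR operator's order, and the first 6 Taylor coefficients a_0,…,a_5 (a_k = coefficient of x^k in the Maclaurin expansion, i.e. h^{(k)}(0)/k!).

L = (8 + 24·x)·Dx + (18·x + 30·x^2)·Dx^2 + (-1 - x + 5·x^2 + 6·x^3)·Dx^3  (order 3).
h: a_k = 0, 0, 2, 0, 13/3, 28/15, …
ICs: h(0) = 0, h′(0) = 0, h′′(0) = 4.

f: a_k = 0, 4, -4, 16/3, -8, 64/5, …
g: a_k = 1, 1, 4, 7, 19, 40, …
L₀ := L_f ⊗_s L_g (sym. prod.), ord ≤ 2.
h=∫₀ˣh₀: take L = L₀·Dx.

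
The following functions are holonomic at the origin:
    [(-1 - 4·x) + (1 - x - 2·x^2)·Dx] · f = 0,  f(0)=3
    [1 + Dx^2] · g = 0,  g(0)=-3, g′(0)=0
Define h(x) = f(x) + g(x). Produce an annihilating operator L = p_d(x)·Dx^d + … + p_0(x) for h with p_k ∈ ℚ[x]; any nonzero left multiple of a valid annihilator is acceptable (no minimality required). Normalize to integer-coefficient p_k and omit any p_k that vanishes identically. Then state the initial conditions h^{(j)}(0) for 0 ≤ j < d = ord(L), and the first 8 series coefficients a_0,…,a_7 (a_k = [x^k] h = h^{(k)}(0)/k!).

L = (31 + 146·x + 133·x^2 + 184·x^3 + 20·x^4 + 16·x^5) + (-7 - 3·x + 3·x^2 + 37·x^3 + 42·x^4 + 12·x^5 + 8·x^6)·Dx + (31 + 146·x + 133·x^2 + 184·x^3 + 20·x^4 + 16·x^5)·Dx^2 + (-7 - 3·x + 3·x^2 + 37·x^3 + 42·x^4 + 12·x^5 + 8·x^6)·Dx^3  (order 3).
h: a_k = 0, 3, 21/2, 15, 263/8, 63, 30961/240, 255, …
ICs: h(0) = 0, h′(0) = 3, h′′(0) = 21.

f: a_k = 3, 3, 9, 15, 33, 63, 129, 255, …
g: a_k = -3, 0, 3/2, 0, -1/8, 0, 1/240, 0, …
h₀=f+g: left-lcm gives L₀, ord ≤ 3.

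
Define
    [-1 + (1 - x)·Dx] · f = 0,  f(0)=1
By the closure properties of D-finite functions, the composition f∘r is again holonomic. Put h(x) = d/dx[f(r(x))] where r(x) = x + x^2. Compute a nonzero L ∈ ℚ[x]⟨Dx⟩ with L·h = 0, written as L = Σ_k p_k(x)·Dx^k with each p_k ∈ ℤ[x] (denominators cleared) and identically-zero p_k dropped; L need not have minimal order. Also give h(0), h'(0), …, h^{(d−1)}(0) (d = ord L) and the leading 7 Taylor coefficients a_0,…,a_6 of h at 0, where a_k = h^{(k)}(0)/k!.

L = (4 + 6·x + 6·x^2) + (-1 - x + 3·x^2 + 2·x^3)·Dx  (order 1).
h: a_k = 1, 4, 9, 20, 40, 78, 147, …
ICs: h(0) = 1.

f: a_k = 1, 1, 1, 1, 1, 1, 1, …
f∘r: x↦r, Dx↦Dx/r' in L_f ⇒ L₀.
h₀' ⇒ L via d/dx closure of L₀.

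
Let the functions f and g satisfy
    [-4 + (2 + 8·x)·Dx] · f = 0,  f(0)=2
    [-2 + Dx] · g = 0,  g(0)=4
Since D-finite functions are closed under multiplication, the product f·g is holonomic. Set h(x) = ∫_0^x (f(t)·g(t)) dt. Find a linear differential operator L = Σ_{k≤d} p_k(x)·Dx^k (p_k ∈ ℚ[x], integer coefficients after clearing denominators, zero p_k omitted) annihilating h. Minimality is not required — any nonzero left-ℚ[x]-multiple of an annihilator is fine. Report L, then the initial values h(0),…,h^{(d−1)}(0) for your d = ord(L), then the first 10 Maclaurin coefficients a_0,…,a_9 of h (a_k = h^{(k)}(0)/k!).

L = (-4 - 8·x)·Dx + (1 + 4·x)·Dx^2  (order 2).
h: a_k = 0, 8, 16, 32/3, 32/3, -64/15, 896/45, -15616/315, 44416/315, -1175296/2835, …
ICs: h(0) = 0, h′(0) = 8.

f: a_k = 2, 4, -4, 8, -20, 56, -168, 528, -1716, 5720, …
g: a_k = 4, 8, 8, 16/3, 8/3, 16/15, 16/45, 32/315, 8/315, 16/2835, …
L₀ := L_f ⊗_s L_g (sym. prod.), ord ≤ 1.
h=∫h₀ ⇒ L = L₀·Dx.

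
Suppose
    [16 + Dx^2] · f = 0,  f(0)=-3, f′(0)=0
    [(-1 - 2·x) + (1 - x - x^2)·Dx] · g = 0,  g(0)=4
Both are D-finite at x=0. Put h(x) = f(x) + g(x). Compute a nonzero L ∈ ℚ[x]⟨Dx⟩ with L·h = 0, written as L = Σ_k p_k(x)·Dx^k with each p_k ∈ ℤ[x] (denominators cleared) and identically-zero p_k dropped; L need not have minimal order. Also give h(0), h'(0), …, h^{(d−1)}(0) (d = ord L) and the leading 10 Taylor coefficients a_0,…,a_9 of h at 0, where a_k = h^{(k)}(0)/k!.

f: a_k = -3, 0, 24, 0, -32, 0, 256/15, 0, -512/105, 0, …
g: a_k = 4, 4, 8, 12, 20, 32, 52, 84, 136, 220, …
Sum ⇒ L₀ = lclm(L_f,L_g) in ℚ(x)⟨Dx⟩.
L = (-272 - 384·x + 352·x^2 - 192·x^3 - 640·x^4 - 256·x^5) + (160 - 368·x - 32·x^2 + 544·x^3 - 48·x^4 - 384·x^5 - 128·x^6)·Dx + (-17 - 24·x + 22·x^2 - 12·x^3 - 40·x^4 - 16·x^5)·Dx^2 + (10 - 23·x - 2·x^2 + 34·x^3 - 3·x^4 - 24·x^5 - 8·x^6)·Dx^3  (order 3).
h: a_k = 1, 4, 32, 12, -12, 32, 1036/15, 84, 13768/105, 220, …
ICs: h(0) = 1, h′(0) = 4, h′′(0) = 64.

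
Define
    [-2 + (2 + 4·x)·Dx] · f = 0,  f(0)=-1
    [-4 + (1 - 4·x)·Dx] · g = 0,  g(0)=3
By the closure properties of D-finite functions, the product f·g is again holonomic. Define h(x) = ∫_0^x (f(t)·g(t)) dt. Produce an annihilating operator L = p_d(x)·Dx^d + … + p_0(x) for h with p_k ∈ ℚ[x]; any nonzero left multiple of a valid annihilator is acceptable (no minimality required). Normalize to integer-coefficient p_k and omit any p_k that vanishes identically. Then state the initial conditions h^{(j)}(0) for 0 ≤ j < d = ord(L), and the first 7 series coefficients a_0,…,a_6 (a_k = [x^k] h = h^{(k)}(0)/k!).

f: a_k = -1, -1, 1/2, -1/2, 5/8, -7/8, 21/16, …
g: a_k = 3, 12, 48, 192, 768, 3072, 12288, …
f·g: L₀ = L_f ⊗_s L_g, ord ≤ 1·1.
h=∫h₀ ⇒ L = L₀·Dx.
L = (5 + 4·x)·Dx + (-1 + 2·x + 8·x^2)·Dx^2  (order 2).
h: a_k = 0, -3, -15/2, -39/2, -471/8, -7521/40, -10035/16, …
ICs: h(0) = 0, h′(0) = -3.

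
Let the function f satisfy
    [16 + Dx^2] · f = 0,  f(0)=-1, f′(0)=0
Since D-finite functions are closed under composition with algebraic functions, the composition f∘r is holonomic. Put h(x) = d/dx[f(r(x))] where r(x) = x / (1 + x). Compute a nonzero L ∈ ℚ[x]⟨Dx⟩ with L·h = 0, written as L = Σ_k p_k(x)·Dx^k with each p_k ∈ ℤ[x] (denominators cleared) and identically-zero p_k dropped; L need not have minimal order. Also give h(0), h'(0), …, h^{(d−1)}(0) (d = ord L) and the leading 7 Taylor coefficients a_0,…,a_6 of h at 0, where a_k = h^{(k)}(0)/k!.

f: a_k = -1, 0, 8, 0, -32/3, 0, 256/45, …
Substitute x→r, Dx→(1/r')Dx; clear ⇒ L₀.
Differentiate: ansatz ord ≤ ord L₀ ⇒ L.
L = (22 + 12·x + 6·x^2) + (6 + 18·x + 18·x^2 + 6·x^3)·Dx + (1 + 4·x + 6·x^2 + 4·x^3 + x^4)·Dx^2  (order 2).
h: a_k = 0, 16, -48, 160/3, 160/3, -5488/15, 4592/5, …
ICs: h(0) = 0, h′(0) = 16.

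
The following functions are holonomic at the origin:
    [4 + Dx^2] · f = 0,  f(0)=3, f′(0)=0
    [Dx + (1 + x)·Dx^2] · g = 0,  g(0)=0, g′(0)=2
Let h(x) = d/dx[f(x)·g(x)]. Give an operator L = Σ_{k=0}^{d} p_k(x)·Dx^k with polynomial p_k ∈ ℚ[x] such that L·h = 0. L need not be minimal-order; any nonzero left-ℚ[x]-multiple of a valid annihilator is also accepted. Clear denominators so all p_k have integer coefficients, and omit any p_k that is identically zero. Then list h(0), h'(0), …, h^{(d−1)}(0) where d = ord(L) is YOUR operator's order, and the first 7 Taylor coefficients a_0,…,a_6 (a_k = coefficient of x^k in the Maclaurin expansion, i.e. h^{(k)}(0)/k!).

L = (-56 + 896·x + 4416·x^2 + 8064·x^3 + 7136·x^4 + 3072·x^5 + 512·x^6) + (72 + 776·x + 2080·x^2 + 2400·x^3 + 1280·x^4 + 256·x^5)·Dx + (70 + 824·x + 2780·x^2 + 4416·x^3 + 3664·x^4 + 1536·x^5 + 256·x^6)·Dx^2 + (18 + 194·x + 520·x^2 + 600·x^3 + 320·x^4 + 64·x^5)·Dx^3 + (21 + 150·x + 419·x^2 + 600·x^3 + 470·x^4 + 192·x^5 + 32·x^6)·Dx^4  (order 4).
h: a_k = 6, -6, -30, 18, 6, 0, -26/5, …
ICs: h(0) = 6, h′(0) = -6, h′′(0) = -60, h′′′(0) = 108.

f: a_k = 3, 0, -6, 0, 2, 0, -4/15, …
g: a_k = 0, 2, -1, 2/3, -1/2, 2/5, -1/3, …
Sym-product of L_f,L_g gives L₀ (≤ ord 4).
Derive L from L₀ (diff closure).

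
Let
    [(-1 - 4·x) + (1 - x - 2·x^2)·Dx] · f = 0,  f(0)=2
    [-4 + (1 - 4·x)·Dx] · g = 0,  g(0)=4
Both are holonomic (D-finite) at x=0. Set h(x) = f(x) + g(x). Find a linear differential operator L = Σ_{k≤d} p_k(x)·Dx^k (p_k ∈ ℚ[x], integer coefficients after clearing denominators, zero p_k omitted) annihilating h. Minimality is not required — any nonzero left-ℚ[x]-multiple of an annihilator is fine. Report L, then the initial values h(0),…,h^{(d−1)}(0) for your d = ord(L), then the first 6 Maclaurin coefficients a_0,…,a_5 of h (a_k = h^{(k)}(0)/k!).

L = (-8 - 144·x + 96·x^2 - 128·x^3) + (26 - 28·x - 120·x^2 + 128·x^3 - 256·x^4)·Dx + (-3 + 19·x - 34·x^2 + 24·x^3 + 16·x^4 - 64·x^5)·Dx^2  (order 2).
h: a_k = 6, 18, 70, 266, 1046, 4138, …
ICs: h(0) = 6, h′(0) = 18.

f: a_k = 2, 2, 6, 10, 22, 42, …
g: a_k = 4, 16, 64, 256, 1024, 4096, …
Sum ⇒ L₀ = lclm(L_f,L_g) in ℚ(x)⟨Dx⟩.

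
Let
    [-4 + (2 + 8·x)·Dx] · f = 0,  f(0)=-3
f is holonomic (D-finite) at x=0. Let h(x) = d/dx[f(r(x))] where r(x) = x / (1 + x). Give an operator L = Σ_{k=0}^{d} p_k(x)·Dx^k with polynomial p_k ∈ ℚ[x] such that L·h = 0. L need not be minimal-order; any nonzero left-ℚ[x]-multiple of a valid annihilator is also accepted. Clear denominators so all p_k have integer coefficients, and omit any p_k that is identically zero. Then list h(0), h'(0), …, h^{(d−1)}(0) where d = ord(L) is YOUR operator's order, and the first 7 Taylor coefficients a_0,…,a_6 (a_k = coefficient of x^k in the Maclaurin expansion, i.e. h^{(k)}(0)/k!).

L = (-4 - 10·x) + (-1 - 6·x - 5·x^2)·Dx  (order 1).
h: a_k = -6, 24, -90, 360, -1530, 6768, -30702, …
ICs: h(0) = -6.

f: a_k = -3, -6, 6, -12, 30, -84, 252, …
h₀=f(r): pull back L_f along r ⇒ L₀.
h₀' ⇒ L via d/dx closure of L₀.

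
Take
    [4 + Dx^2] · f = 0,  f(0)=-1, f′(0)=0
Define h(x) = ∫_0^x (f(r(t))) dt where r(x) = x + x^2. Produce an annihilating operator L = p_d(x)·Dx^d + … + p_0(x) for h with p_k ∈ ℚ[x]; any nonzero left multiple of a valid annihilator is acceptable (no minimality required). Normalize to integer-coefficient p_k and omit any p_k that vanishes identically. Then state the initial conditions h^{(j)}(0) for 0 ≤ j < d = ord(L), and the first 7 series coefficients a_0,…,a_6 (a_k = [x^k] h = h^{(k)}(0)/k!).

L = (4 + 24·x + 48·x^2 + 32·x^3)·Dx - 2·Dx^2 + (1 + 2·x)·Dx^3  (order 3).
h: a_k = 0, -1, 0, 2/3, 1, 4/15, -4/9, …
ICs: h(0) = 0, h′(0) = -1, h′′(0) = 0.

f: a_k = -1, 0, 2, 0, -2/3, 0, 4/45, …
L₀ from L_f via x↦r, Dx↦r'^{-1}Dx.
Integrate: L := L₀·Dx.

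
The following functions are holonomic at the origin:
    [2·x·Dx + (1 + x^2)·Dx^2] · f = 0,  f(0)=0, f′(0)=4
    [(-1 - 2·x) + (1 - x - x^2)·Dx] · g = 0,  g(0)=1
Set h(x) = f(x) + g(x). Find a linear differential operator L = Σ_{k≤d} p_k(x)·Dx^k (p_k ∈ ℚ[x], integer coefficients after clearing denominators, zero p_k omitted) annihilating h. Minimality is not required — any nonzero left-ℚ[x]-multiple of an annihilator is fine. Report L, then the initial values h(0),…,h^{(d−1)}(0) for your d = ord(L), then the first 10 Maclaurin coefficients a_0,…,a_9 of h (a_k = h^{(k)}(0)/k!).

f: a_k = 0, 4, 0, -4/3, 0, 4/5, 0, -4/7, 0, 4/9, …
g: a_k = 1, 1, 2, 3, 5, 8, 13, 21, 34, 55, …
f+g: L₀ = lclm(L_f,L_g), ord ≤ 2+1.
L = (4 - 16·x - 64·x^2 - 72·x^3 - 66·x^4 - 6·x^6)·Dx + (-10 - 24·x - 28·x^2 - 60·x^3 - 65·x^4 - 50·x^5 - 3·x^6 - 6·x^7)·Dx^2 + (2 + 2·x + 2·x^2 - 8·x^3 - 5·x^4 - 11·x^5 - 6·x^6 - x^7 - x^8)·Dx^3  (order 3).
h: a_k = 1, 5, 2, 5/3, 5, 44/5, 13, 143/7, 34, 499/9, …
ICs: h(0) = 1, h′(0) = 5, h′′(0) = 4.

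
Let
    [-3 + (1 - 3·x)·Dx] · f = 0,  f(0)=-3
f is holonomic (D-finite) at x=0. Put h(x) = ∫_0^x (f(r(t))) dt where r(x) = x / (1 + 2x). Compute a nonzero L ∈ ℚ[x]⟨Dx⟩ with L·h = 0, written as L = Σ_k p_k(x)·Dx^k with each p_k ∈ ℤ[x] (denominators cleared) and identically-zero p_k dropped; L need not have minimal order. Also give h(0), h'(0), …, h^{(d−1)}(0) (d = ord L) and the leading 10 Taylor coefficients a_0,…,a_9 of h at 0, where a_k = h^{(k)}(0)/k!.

L = 3·Dx + (-1 - x + 2·x^2)·Dx^2  (order 2).
h: a_k = 0, -3, -9/2, -3, -9/4, -9/5, -3/2, -9/7, -9/8, -1, …
ICs: h(0) = 0, h′(0) = -3.

f: a_k = -3, -9, -27, -81, -243, -729, -2187, -6561, -19683, -59049, …
f∘r: x↦r, Dx↦Dx/r' in L_f ⇒ L₀.
h=∫h₀ ⇒ L = L₀·Dx.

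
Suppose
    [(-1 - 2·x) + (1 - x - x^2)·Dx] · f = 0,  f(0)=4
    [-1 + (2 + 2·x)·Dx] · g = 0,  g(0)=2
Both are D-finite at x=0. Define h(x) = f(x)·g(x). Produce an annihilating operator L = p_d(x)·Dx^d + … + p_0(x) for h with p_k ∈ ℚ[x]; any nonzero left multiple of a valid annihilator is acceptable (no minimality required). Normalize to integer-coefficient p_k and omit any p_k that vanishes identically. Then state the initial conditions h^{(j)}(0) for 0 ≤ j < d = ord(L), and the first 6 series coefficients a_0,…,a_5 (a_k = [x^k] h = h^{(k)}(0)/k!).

f: a_k = 4, 4, 8, 12, 20, 32, …
g: a_k = 2, 1, -1/4, 1/8, -5/64, 7/128, …
Product ⇒ symmetric product L₀, ord ≤ 1.
L = (3 + 5·x + 3·x^2) + (-2 + 4·x^2 + 2·x^3)·Dx  (order 1).
h: a_k = 8, 12, 19, 63/2, 803/16, 2621/32, …
ICs: h(0) = 8.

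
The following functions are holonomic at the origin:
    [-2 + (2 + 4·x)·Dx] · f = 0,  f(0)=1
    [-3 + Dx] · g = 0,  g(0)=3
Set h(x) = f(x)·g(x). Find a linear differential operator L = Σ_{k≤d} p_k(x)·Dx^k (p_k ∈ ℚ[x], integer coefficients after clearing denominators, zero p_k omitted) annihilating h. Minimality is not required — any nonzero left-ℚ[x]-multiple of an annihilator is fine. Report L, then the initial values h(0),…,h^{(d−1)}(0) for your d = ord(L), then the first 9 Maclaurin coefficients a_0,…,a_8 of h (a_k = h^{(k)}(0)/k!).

f: a_k = 1, 1, -1/2, 1/2, -5/8, 7/8, -21/16, 33/16, -429/128, …
g: a_k = 3, 9, 27/2, 27/2, 81/8, 243/40, 243/80, 729/560, 2187/4480, …
f·g: L₀ = L_f ⊗_s L_g, ord ≤ 1·1.
L = (-4 - 6·x) + (1 + 2·x)·Dx  (order 1).
h: a_k = 3, 12, 21, 24, 39/2, 66/5, 63/10, 144/35, -117/280, …
ICs: h(0) = 3.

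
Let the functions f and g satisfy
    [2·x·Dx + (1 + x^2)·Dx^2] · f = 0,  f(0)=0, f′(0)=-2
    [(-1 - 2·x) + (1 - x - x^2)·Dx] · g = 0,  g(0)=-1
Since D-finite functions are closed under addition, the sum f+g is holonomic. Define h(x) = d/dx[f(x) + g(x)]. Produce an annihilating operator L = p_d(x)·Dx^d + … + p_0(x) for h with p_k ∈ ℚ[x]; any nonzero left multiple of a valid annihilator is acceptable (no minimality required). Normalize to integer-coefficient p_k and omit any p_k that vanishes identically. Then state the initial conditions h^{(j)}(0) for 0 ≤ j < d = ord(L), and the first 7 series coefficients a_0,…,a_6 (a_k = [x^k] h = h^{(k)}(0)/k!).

L = (4 - 16·x - 64·x^2 - 72·x^3 - 66·x^4 - 6·x^6) + (-10 - 24·x - 28·x^2 - 60·x^3 - 65·x^4 - 50·x^5 - 3·x^6 - 6·x^7)·Dx + (2 + 2·x + 2·x^2 - 8·x^3 - 5·x^4 - 11·x^5 - 6·x^6 - x^7 - x^8)·Dx^2  (order 2).
h: a_k = -3, -4, -7, -20, -42, -78, -145, …
ICs: h(0) = -3, h′(0) = -4.

f: a_k = 0, -2, 0, 2/3, 0, -2/5, 0, …
g: a_k = -1, -1, -2, -3, -5, -8, -13, …
Sum ⇒ L₀ = lclm(L_f,L_g) in ℚ(x)⟨Dx⟩.
h=h₀': d/dx-closure on L₀ ⇒ L.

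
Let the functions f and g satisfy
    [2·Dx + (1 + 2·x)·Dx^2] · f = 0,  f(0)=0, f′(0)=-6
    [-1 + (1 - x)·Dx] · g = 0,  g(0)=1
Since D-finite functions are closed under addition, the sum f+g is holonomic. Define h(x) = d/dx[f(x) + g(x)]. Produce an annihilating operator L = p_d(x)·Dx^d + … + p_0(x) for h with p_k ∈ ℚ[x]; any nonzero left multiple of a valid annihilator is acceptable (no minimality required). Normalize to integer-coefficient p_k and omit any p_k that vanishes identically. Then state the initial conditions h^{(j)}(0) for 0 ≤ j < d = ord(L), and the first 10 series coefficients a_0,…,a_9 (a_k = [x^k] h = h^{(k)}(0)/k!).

f: a_k = 0, -6, 6, -8, 12, -96/5, 32, -384/7, 96, -512/3, …
g: a_k = 1, 1, 1, 1, 1, 1, 1, 1, 1, 1, …
Sum ⇒ L₀ = lclm(L_f,L_g) in ℚ(x)⟨Dx⟩.
Derive L from L₀ (diff closure).
L = (-14 - 4·x) + (1 - 20·x - 8·x^2)·Dx + (2 + 3·x - 3·x^2 - 2·x^3)·Dx^2  (order 2).
h: a_k = -5, 14, -21, 52, -91, 198, -377, 776, -1527, 3082, …
ICs: h(0) = -5, h′(0) = 14.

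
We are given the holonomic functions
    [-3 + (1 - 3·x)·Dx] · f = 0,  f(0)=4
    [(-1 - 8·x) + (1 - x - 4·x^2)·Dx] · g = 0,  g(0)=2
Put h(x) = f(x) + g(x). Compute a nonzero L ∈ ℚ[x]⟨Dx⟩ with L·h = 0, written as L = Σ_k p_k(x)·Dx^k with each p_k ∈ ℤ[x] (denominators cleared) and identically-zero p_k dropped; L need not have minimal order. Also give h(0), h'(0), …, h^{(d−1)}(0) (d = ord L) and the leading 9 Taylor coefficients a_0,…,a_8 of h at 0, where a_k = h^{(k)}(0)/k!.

f: a_k = 4, 12, 36, 108, 324, 972, 2916, 8748, 26244, …
g: a_k = 2, 2, 10, 18, 58, 130, 362, 882, 2330, …
Sum ⇒ L₀ = lclm(L_f,L_g) in ℚ(x)⟨Dx⟩.
L = (6 - 72·x + 144·x^2 - 144·x^3) + (4 - 84·x^2 + 252·x^3 - 288·x^4)·Dx + (-1 + 8·x - 21·x^2 + 8·x^3 + 54·x^4 - 72·x^5)·Dx^2  (order 2).
h: a_k = 6, 14, 46, 126, 382, 1102, 3278, 9630, 28574, …
ICs: h(0) = 6, h′(0) = 14.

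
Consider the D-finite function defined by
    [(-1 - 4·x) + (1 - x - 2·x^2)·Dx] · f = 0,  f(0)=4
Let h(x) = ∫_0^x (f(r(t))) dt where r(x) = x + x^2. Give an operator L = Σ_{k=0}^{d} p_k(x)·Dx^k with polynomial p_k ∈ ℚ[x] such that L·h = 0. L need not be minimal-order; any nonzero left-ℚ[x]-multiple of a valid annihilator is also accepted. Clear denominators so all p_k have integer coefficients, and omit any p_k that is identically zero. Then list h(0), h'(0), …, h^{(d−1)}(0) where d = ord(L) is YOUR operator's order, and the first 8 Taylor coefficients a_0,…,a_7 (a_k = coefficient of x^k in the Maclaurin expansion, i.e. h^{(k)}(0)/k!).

f: a_k = 4, 4, 12, 20, 44, 84, 172, 340, …
Substitute x→r, Dx→(1/r')Dx; clear ⇒ L₀.
Integrate: L := L₀·Dx.
L = (1 + 6·x + 12·x^2 + 8·x^3)·Dx + (-1 + x + 3·x^2 + 4·x^3 + 2·x^4)·Dx^2  (order 2).
h: a_k = 0, 4, 2, 16/3, 11, 116/5, 160/3, 876/7, …
ICs: h(0) = 0, h′(0) = 4.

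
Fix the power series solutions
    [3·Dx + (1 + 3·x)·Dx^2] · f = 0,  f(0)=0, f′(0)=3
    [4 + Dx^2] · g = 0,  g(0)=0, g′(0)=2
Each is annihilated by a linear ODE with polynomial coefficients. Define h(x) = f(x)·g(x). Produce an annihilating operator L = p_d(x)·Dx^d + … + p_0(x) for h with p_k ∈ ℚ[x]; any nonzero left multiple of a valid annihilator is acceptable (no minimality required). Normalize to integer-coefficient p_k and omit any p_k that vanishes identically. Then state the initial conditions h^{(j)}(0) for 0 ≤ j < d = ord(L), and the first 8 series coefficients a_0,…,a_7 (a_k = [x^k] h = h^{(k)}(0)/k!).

f: a_k = 0, 3, -9/2, 9, -81/4, 243/5, -243/2, 2187/7, …
g: a_k = 0, 2, 0, -4/3, 0, 4/15, 0, -8/315, …
f·g: L₀ = L_f ⊗_s L_g, ord ≤ 2·2.
L = (-1112 - 1248·x + 7344·x^2 + 27648·x^3 + 20736·x^4) + (-48 + 2160·x + 10368·x^2 + 10368·x^3)·Dx + (-250 + 240·x + 4968·x^2 + 13824·x^3 + 10368·x^4)·Dx^2 + (-12 + 540·x + 2592·x^2 + 2592·x^3)·Dx^3 + (7 + 138·x + 783·x^2 + 1728·x^3 + 1296·x^4)·Dx^4  (order 4).
h: a_k = 0, 0, 6, -9, 14, -69/2, 86, -1086/5, …
ICs: h(0) = 0, h′(0) = 0, h′′(0) = 12, h′′′(0) = -54.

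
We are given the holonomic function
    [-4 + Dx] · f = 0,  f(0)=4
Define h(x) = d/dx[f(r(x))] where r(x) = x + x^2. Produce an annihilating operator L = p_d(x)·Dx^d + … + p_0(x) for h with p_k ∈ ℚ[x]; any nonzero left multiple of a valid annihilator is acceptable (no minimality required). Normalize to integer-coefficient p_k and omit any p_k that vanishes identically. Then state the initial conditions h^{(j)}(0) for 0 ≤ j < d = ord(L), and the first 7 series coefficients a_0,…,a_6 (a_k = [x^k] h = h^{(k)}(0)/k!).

L = (6 + 16·x + 16·x^2) + (-1 - 2·x)·Dx  (order 1).
h: a_k = 16, 96, 320, 2432/3, 1664, 44288/15, 208384/45, …
ICs: h(0) = 16.

f: a_k = 4, 16, 32, 128/3, 128/3, 512/15, 1024/45, …
f∘r: x↦r, Dx↦Dx/r' in L_f ⇒ L₀.
Derive L from L₀ (diff closure).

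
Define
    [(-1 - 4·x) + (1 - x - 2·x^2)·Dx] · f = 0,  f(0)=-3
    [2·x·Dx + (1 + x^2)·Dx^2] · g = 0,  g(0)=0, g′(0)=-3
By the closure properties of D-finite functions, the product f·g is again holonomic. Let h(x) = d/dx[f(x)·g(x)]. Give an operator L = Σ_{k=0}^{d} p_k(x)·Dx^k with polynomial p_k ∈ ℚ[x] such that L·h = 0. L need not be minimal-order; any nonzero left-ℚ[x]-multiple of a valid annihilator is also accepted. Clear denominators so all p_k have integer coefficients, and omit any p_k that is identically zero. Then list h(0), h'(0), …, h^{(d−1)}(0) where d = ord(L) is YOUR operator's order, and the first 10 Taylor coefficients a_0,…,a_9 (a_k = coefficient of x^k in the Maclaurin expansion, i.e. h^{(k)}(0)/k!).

L = (18 + 90·x^2 + 48·x^3 + 144·x^4) + (7 + 30·x + 27·x^2 + 82·x^3 + 48·x^4 + 96·x^5)·Dx + (-2 + x - 3·x^2 + 9·x^3 + 11·x^4 + 8·x^5 + 12·x^6)·Dx^2  (order 2).
h: a_k = 9, 18, 72, 168, 459, 5274/5, 12534/5, 39744/7, 449487/35, 199246/7, …
ICs: h(0) = 9, h′(0) = 18.

f: a_k = -3, -3, -9, -15, -33, -63, -129, -255, -513, -1023, …
g: a_k = 0, -3, 0, 1, 0, -3/5, 0, 3/7, 0, -1/3, …
L₀ := L_f ⊗_s L_g (sym. prod.), ord ≤ 2.
h=h₀': d/dx-closure on L₀ ⇒ L.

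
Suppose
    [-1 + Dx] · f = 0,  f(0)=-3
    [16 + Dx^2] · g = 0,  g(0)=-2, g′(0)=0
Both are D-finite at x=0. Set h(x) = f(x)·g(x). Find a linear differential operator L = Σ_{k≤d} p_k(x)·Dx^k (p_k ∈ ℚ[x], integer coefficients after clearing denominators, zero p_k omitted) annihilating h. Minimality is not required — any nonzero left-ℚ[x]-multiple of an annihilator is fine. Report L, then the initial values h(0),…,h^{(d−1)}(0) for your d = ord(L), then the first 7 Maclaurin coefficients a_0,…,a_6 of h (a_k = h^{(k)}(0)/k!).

f: a_k = -3, -3, -3/2, -1/2, -1/8, -1/40, -1/240, …
g: a_k = -2, 0, 16, 0, -64/3, 0, 512/45, …
Product ⇒ symmetric product L₀, ord ≤ 2.
L = 17 - 2·Dx + Dx^2  (order 2).
h: a_k = 6, 6, -45, -47, 161/4, 1121/20, -33/8, …
ICs: h(0) = 6, h′(0) = 6.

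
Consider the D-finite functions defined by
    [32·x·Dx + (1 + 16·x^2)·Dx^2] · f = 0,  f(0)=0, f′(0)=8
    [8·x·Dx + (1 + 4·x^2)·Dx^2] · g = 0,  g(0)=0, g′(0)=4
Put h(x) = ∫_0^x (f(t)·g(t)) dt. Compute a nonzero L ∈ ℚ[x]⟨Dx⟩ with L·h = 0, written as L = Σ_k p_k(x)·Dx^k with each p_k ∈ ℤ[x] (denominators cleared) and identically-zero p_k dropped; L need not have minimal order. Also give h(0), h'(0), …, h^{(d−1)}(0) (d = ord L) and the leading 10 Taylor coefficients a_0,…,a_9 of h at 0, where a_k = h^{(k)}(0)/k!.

L = (-1536·x - 51200·x^3 - 262144·x^5 + 655360·x^7 + 6291456·x^9)·Dx^2 + (-80 - 6592·x^2 - 92160·x^4 - 229376·x^6 + 2293760·x^8 + 9437184·x^10)·Dx^3 + (-160·x - 4480·x^3 - 30720·x^5 + 69632·x^7 + 1310720·x^9 + 3145728·x^11)·Dx^4 + (-1 - 40·x^2 - 464·x^4 + 29696·x^8 + 163840·x^10 + 262144·x^12)·Dx^5  (order 5).
h: a_k = 0, 0, 0, 32/3, 0, -128/3, 0, 88576/315, 0, -456704/189, …
ICs: h(0) = 0, h′(0) = 0, h′′(0) = 0, h′′′(0) = 64, h′′′′(0) = 0.

f: a_k = 0, 8, 0, -128/3, 0, 2048/5, 0, -32768/7, 0, 524288/9, …
g: a_k = 0, 4, 0, -16/3, 0, 64/5, 0, -256/7, 0, 1024/9, …
f·g: L₀ = L_f ⊗_s L_g, ord ≤ 2·2.
h=∫h₀ ⇒ L = L₀·Dx.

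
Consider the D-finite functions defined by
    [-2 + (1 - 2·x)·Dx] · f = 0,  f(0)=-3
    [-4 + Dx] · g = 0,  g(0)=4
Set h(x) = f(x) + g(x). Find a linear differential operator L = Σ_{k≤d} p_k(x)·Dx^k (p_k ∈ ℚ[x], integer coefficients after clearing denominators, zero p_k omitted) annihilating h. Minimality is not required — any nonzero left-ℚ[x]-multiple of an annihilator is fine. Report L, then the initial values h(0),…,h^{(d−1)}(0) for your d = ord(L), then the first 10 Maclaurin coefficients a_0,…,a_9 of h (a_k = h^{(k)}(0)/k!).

f: a_k = -3, -6, -12, -24, -48, -96, -192, -384, -768, -1536, …
g: a_k = 4, 16, 32, 128/3, 128/3, 512/15, 1024/45, 4096/315, 2048/315, 8192/2835, …
h₀=f+g: left-lcm gives L₀, ord ≤ 2.
L = -32·x + (-4 + 32·x - 32·x^2)·Dx + (1 - 6·x + 8·x^2)·Dx^2  (order 2).
h: a_k = 1, 10, 20, 56/3, -16/3, -928/15, -7616/45, -116864/315, -239872/315, -4346368/2835, …
ICs: h(0) = 1, h′(0) = 10.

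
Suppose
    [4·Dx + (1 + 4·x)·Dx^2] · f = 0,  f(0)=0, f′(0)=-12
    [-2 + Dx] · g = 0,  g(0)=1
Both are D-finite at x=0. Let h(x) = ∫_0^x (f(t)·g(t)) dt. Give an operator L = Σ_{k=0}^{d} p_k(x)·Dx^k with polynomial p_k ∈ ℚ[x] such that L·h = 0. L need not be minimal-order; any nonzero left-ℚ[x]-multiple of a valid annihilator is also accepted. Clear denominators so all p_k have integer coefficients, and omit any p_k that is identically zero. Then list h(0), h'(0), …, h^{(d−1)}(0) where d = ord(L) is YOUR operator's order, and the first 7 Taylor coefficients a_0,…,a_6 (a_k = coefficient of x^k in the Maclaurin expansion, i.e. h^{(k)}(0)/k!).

f: a_k = 0, -12, 24, -64, 192, -3072/5, 2048, …
g: a_k = 1, 2, 2, 4/3, 2/3, 4/15, 4/45, …
h₀=f·g: eliminate ⇒ L₀, order ≤ 2·1.
h=∫h₀ ⇒ L = L₀·Dx.
L = (-4 + 16·x)·Dx - 16·x·Dx^2 + (1 + 4·x)·Dx^3  (order 3).
h: a_k = 0, 0, -6, 0, -10, 96/5, -836/15, …
ICs: h(0) = 0, h′(0) = 0, h′′(0) = -12.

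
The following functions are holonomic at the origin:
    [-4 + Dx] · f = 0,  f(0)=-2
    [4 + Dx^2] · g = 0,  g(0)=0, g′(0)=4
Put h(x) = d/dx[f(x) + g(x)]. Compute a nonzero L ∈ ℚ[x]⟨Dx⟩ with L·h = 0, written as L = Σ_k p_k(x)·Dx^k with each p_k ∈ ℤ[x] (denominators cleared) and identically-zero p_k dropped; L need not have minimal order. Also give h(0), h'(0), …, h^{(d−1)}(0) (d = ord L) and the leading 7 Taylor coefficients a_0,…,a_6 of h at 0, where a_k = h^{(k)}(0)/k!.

L = 16 - 4·Dx + 4·Dx^2 - Dx^3  (order 3).
h: a_k = -4, -32, -72, -256/3, -248/3, -1024/15, -688/15, …
ICs: h(0) = -4, h′(0) = -32, h′′(0) = -144.

f: a_k = -2, -8, -16, -64/3, -64/3, -256/15, -512/45, …
g: a_k = 0, 4, 0, -8/3, 0, 8/15, 0, …
Sum ⇒ L₀ = lclm(L_f,L_g) in ℚ(x)⟨Dx⟩.
Differentiate: ansatz ord ≤ ord L₀ ⇒ L.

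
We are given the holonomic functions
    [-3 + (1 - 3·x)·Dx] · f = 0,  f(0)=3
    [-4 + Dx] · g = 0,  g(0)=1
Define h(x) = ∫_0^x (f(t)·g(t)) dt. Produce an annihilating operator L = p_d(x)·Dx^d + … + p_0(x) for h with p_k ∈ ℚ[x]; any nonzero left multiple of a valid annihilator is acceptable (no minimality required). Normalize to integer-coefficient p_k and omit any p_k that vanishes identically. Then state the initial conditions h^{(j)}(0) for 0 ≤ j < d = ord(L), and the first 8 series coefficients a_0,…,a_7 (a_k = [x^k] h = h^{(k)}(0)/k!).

f: a_k = 3, 9, 27, 81, 243, 729, 2187, 6561, …
g: a_k = 1, 4, 8, 32/3, 32/3, 128/15, 256/45, 1024/315, …
h₀=f·g: eliminate ⇒ L₀, order ≤ 1·1.
∫: right-multiply L₀ by Dx.
L = (7 - 12·x)·Dx + (-1 + 3·x)·Dx^2  (order 2).
h: a_k = 0, 3, 21/2, 29, 293/4, 911/5, 13793/30, 124393/105, …
ICs: h(0) = 0, h′(0) = 3.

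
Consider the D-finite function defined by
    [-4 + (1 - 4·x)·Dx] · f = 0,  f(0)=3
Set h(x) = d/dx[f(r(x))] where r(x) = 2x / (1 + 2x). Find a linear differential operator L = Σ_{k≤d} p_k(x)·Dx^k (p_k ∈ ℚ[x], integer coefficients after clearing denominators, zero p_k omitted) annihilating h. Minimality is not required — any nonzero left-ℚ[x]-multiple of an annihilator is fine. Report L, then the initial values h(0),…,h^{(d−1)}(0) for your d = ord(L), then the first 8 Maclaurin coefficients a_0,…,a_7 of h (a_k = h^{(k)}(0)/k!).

f: a_k = 3, 12, 48, 192, 768, 3072, 12288, 49152, …
Change of var in L_f (x↦r) gives L₀.
h=h₀': d/dx-closure on L₀ ⇒ L.
L = 12 + (-1 + 6·x)·Dx  (order 1).
h: a_k = 24, 288, 2592, 20736, 155520, 1119744, 7838208, 53747712, …
ICs: h(0) = 24.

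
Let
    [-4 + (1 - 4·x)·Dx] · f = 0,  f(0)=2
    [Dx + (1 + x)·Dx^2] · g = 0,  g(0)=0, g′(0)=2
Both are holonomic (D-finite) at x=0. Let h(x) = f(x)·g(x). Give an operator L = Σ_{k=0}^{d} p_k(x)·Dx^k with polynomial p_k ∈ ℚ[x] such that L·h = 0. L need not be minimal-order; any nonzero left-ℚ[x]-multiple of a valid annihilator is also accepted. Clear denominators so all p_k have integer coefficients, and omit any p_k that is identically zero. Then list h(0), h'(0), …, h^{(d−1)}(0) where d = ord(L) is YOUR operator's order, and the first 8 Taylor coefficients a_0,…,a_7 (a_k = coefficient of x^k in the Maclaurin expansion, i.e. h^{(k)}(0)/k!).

L = 4 + (7 + 12·x)·Dx + (-1 + 3·x + 4·x^2)·Dx^2  (order 2).
h: a_k = 0, 4, 14, 172/3, 685/3, 13712/15, 54838/15, 1535524/105, …
ICs: h(0) = 0, h′(0) = 4.

f: a_k = 2, 8, 32, 128, 512, 2048, 8192, 32768, …
g: a_k = 0, 2, -1, 2/3, -1/2, 2/5, -1/3, 2/7, …
h₀=f·g: eliminate ⇒ L₀, order ≤ 1·2.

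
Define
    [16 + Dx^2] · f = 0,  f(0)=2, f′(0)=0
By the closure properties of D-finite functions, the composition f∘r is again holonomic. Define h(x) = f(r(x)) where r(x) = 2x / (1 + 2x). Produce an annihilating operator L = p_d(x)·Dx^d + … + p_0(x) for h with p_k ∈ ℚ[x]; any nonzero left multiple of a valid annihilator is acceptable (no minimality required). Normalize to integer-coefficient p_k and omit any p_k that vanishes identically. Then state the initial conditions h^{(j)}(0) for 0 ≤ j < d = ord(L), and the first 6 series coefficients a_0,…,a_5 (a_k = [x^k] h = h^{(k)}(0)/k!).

L = 64 + (4 + 24·x + 48·x^2 + 32·x^3)·Dx + (1 + 8·x + 24·x^2 + 32·x^3 + 16·x^4)·Dx^2  (order 2).
h: a_k = 2, 0, -64, 256, -1280/3, -2048/3, …
ICs: h(0) = 2, h′(0) = 0.

f: a_k = 2, 0, -16, 0, 64/3, 0, …
Change of var in L_f (x↦r) gives L₀.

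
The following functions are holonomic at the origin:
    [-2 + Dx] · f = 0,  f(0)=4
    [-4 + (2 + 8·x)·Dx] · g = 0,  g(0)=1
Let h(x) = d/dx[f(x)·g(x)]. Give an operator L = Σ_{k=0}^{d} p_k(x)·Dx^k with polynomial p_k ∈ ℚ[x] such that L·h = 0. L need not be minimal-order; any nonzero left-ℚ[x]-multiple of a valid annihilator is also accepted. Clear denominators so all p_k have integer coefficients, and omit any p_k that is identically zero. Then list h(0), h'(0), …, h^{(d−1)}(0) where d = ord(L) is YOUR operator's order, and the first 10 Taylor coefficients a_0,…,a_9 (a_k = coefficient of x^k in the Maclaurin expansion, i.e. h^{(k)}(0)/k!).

f: a_k = 4, 8, 8, 16/3, 8/3, 16/15, 16/45, 32/315, 8/315, 16/2835, …
g: a_k = 1, 2, -2, 4, -10, 28, -84, 264, -858, 2860, …
L₀ := L_f ⊗_s L_g (sym. prod.), ord ≤ 1.
Differentiate: ansatz ord ≤ ord L₀ ⇒ L.
L = (2 + 16·x + 16·x^2) + (-1 - 6·x - 8·x^2)·Dx  (order 1).
h: a_k = 16, 32, 64, -128/3, 896/3, -15616/15, 177664/45, -4701184/315, 17875456/315, -614325248/2835, …
ICs: h(0) = 16.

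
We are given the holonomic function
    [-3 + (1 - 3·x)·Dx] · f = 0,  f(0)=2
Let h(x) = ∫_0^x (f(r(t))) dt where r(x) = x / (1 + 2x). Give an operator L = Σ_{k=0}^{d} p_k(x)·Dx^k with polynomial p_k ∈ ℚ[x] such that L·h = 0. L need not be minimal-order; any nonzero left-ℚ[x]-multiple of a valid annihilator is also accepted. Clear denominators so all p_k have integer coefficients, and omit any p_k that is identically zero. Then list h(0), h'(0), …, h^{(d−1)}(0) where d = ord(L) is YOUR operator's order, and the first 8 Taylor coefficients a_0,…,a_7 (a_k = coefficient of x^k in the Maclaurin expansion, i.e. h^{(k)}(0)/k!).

L = 3·Dx + (-1 - x + 2·x^2)·Dx^2  (order 2).
h: a_k = 0, 2, 3, 2, 3/2, 6/5, 1, 6/7, …
ICs: h(0) = 0, h′(0) = 2.

f: a_k = 2, 6, 18, 54, 162, 486, 1458, 4374, …
L₀ from L_f via x↦r, Dx↦r'^{-1}Dx.
h=∫h₀ ⇒ L = L₀·Dx.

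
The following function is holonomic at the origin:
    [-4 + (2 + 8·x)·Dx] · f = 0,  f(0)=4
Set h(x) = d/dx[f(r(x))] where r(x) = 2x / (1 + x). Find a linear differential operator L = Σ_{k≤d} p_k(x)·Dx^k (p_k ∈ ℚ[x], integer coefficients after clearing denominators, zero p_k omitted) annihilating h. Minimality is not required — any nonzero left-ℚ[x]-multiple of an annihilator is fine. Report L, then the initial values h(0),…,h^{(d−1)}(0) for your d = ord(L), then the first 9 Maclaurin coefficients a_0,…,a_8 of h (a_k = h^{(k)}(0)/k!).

f: a_k = 4, 8, -8, 16, -40, 112, -336, 1056, -3432, …
f∘r: x↦r, Dx↦Dx/r' in L_f ⇒ L₀.
Derive L from L₀ (diff closure).
L = (-6 - 18·x) + (-1 - 10·x - 9·x^2)·Dx  (order 1).
h: a_k = 16, -96, 624, -4544, 35280, -283680, 2330160, -19416960, 163489680, …
ICs: h(0) = 16.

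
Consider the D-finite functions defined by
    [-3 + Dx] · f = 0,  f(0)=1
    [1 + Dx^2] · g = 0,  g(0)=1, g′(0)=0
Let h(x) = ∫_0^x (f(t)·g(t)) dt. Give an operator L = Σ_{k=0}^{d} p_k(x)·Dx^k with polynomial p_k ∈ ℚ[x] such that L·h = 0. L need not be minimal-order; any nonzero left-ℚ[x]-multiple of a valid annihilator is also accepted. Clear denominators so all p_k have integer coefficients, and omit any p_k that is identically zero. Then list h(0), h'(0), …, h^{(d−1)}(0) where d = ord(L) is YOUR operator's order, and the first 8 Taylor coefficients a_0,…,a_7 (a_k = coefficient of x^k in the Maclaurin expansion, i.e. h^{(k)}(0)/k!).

L = 10·Dx - 6·Dx^2 + Dx^3  (order 3).
h: a_k = 0, 1, 3/2, 4/3, 3/4, 7/30, -1/60, -22/315, …
ICs: h(0) = 0, h′(0) = 1, h′′(0) = 3.

f: a_k = 1, 3, 9/2, 9/2, 27/8, 81/40, 81/80, 243/560, …
g: a_k = 1, 0, -1/2, 0, 1/24, 0, -1/720, 0, …
f·g: L₀ = L_f ⊗_s L_g, ord ≤ 1·2.
∫: right-multiply L₀ by Dx.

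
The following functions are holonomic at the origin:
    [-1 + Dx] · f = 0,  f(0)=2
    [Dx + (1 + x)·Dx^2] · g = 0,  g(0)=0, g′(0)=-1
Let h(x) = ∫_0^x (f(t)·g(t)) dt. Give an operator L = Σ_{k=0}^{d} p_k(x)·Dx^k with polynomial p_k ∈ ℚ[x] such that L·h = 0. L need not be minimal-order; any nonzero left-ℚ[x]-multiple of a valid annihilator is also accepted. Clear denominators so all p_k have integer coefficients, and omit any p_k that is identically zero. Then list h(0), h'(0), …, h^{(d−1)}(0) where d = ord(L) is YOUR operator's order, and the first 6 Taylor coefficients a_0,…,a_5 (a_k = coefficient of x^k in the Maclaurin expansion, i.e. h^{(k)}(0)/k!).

f: a_k = 2, 2, 1, 1/3, 1/12, 1/60, …
g: a_k = 0, -1, 1/2, -1/3, 1/4, -1/5, …
f·g: L₀ = L_f ⊗_s L_g, ord ≤ 1·2.
h=∫₀ˣh₀: take L = L₀·Dx.
L = x·Dx + (-1 - 2·x)·Dx^2 + (1 + x)·Dx^3  (order 3).
h: a_k = 0, 0, -1, -1/3, -1/6, 0, …
ICs: h(0) = 0, h′(0) = 0, h′′(0) = -2.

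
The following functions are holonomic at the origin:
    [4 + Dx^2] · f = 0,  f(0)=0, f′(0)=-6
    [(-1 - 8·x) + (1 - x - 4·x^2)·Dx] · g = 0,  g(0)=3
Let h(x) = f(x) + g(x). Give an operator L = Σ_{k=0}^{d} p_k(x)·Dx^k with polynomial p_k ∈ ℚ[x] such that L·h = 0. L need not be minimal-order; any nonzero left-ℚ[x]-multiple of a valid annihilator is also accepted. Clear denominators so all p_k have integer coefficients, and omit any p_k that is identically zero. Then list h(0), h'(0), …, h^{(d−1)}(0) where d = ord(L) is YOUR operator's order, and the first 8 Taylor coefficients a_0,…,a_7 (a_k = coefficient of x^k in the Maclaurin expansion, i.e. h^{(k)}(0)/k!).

f: a_k = 0, -6, 0, 4, 0, -4/5, 0, 8/105, …
g: a_k = 3, 3, 15, 27, 87, 195, 543, 1323, …
f+g: L₀ = lclm(L_f,L_g), ord ≤ 2+1.
L = (-116 - 1008·x - 968·x^2 - 2688·x^3 - 640·x^4 - 1024·x^5) + (28 + 4·x - 8·x^2 - 200·x^3 - 480·x^4 - 384·x^5 - 512·x^6)·Dx + (-29 - 252·x - 242·x^2 - 672·x^3 - 160·x^4 - 256·x^5)·Dx^2 + (7 + x - 2·x^2 - 50·x^3 - 120·x^4 - 96·x^5 - 128·x^6)·Dx^3  (order 3).
h: a_k = 3, -3, 15, 31, 87, 971/5, 543, 138923/105, …
ICs: h(0) = 3, h′(0) = -3, h′′(0) = 30.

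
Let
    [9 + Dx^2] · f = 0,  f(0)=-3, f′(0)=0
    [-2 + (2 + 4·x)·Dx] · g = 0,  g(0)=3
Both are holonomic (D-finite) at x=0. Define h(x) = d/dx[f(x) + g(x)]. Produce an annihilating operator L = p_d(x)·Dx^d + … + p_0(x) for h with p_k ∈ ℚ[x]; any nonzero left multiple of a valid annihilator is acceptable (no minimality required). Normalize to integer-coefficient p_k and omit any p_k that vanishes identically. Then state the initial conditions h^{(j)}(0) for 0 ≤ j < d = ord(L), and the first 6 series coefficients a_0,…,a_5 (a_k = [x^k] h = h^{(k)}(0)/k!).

f: a_k = -3, 0, 27/2, 0, -81/8, 0, …
g: a_k = 3, 3, -3/2, 3/2, -15/8, 21/8, …
h₀=f+g: left-lcm gives L₀, ord ≤ 3.
h=h₀': d/dx-closure on L₀ ⇒ L.
L = (-18 - 27·x - 27·x^2) + (-9 - 45·x - 81·x^2 - 54·x^3)·Dx + (-2 - 3·x - 3·x^2)·Dx^2 + (-1 - 5·x - 9·x^2 - 6·x^3)·Dx^3  (order 3).
h: a_k = 3, 24, 9/2, -48, 105/8, -27/5, …
ICs: h(0) = 3, h′(0) = 24, h′′(0) = 9.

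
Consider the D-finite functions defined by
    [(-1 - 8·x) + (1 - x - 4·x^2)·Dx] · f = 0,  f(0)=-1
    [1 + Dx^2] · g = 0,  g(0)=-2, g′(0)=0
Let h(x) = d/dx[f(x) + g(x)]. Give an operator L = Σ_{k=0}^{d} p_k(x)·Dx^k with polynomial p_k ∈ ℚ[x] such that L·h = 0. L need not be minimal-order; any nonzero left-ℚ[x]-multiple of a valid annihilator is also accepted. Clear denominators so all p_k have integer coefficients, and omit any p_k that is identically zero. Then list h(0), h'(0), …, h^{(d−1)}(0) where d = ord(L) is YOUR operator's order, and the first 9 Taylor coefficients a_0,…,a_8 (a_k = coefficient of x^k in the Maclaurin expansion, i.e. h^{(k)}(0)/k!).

f: a_k = -1, -1, -5, -9, -29, -65, -181, -441, -1165, …
g: a_k = -2, 0, 1, 0, -1/12, 0, 1/360, 0, -1/20160, …
f+g: L₀ = lclm(L_f,L_g), ord ≤ 1+2.
h₀' ⇒ L via d/dx closure of L₀.
L = (706 + 4324·x + 19178·x^2 + 15080·x^3 + 30400·x^4 + 1152·x^5 + 1536·x^6) + (-55 - 431·x + 153·x^2 + 1009·x^3 + 3620·x^4 + 5904·x^5 + 448·x^6 + 512·x^7)·Dx + (706 + 4324·x + 19178·x^2 + 15080·x^3 + 30400·x^4 + 1152·x^5 + 1536·x^6)·Dx^2 + (-55 - 431·x + 153·x^2 + 1009·x^3 + 3620·x^4 + 5904·x^5 + 448·x^6 + 512·x^7)·Dx^3  (order 3).
h: a_k = -1, -8, -27, -349/3, -325, -65159/60, -3087, -23486401/2520, -26361, …
ICs: h(0) = -1, h′(0) = -8, h′′(0) = -54.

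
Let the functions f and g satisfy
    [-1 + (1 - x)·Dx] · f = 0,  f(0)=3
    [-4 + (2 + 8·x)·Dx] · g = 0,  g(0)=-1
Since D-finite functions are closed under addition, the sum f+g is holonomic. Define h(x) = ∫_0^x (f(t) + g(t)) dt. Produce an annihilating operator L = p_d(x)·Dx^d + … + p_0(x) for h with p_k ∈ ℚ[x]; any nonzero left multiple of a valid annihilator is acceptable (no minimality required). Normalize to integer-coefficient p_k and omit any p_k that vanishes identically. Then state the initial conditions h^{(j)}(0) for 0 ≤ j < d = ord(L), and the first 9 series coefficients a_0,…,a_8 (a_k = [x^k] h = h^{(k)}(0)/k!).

L = (-8 - 12·x)·Dx + (6 + 8·x + 36·x^2)·Dx^2 + (1 - 3·x - 22·x^2 + 24·x^3)·Dx^3  (order 3).
h: a_k = 0, 2, 1/2, 5/3, -1/4, 13/5, -25/6, 87/7, -261/8, …
ICs: h(0) = 0, h′(0) = 2, h′′(0) = 1.

f: a_k = 3, 3, 3, 3, 3, 3, 3, 3, 3, …
g: a_k = -1, -2, 2, -4, 10, -28, 84, -264, 858, …
f+g: L₀ = lclm(L_f,L_g), ord ≤ 1+1.
h=∫h₀ ⇒ L = L₀·Dx.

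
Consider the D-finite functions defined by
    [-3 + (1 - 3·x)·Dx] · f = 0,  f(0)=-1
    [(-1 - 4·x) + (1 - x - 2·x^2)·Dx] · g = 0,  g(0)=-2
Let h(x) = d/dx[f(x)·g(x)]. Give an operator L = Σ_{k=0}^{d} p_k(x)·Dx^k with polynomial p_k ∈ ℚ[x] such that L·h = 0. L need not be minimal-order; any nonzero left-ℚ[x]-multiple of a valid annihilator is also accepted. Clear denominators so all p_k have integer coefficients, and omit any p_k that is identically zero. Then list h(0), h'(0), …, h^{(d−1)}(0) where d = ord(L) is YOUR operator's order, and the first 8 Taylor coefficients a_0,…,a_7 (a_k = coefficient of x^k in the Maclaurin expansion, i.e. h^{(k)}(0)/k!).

f: a_k = -1, -3, -9, -27, -81, -243, -729, -2187, …
g: a_k = -2, -2, -6, -10, -22, -42, -86, -170, …
Sym-product of L_f,L_g gives L₀ (≤ ord 1).
h₀' ⇒ L via d/dx closure of L₀.
L = (15 - 30·x - 69·x^2 + 48·x^3 + 216·x^4) + (-2 + 9·x + 3·x^2 - 47·x^3 + 15·x^4 + 54·x^5)·Dx  (order 1).
h: a_k = 8, 60, 300, 1288, 5040, 18660, 66500, 230736, …
ICs: h(0) = 8.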